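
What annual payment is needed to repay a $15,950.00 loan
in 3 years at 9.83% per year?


Formula: PMT = PV * r / (1 - (1+r)^(-n))
Denominator: 1 - (1 + 0.0983)^(-3) = 0.245191
Numerator: $15,950.00 * 0.0983 = 1567.885
PMT = 1567.885 / 0.245191 = $6,394.54

$6,394.54


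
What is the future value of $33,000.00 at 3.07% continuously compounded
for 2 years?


Formula: FV = P * e^(r*t)
Exponent: r*t = 0.0307 * 2 = 0.0614
e^(0.0614) = 1.063324
FV = $33,000.00 * 1.063324 = $35,089.70

$35,089.70


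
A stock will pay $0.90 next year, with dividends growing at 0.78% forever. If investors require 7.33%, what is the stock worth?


Formula: P = D1 / (r - g)
Spread: r - g = 0.0733 - 0.0078 = 0.0655
Substituting: P = $0.90 / 0.0655
P = $13.74

$13.74


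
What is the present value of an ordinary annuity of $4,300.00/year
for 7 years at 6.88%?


Formula: PV = PMT * (1 - (1+r)^(-n)) / r
Discount factor: (1 + 0.0688)^(-7) = 0.627661
Bracket: 1 - 0.627661 = 0.372339
PV = $4,300.00 * 0.372339 / 0.0688 = $23,271.21

$23,271.21


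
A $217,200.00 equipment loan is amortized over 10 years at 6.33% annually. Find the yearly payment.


Formula: PMT = PV * r / (1 - (1+r)^(-n))
Denominator: 1 - (1 + 0.0633)^(-10) = 0.458695
Numerator: $217,200.00 * 0.0633 = 13748.76
PMT = 13748.76 / 0.458695 = $29,973.63

$29,973.63


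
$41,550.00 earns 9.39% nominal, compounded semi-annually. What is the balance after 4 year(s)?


Formula: FV = P * (1 + r/m)^(m*t)
Period rate: r/m = 0.0939 / 2 = 0.04695
Total periods: m*t = 2 * 4 = 8
Growth factor: (1 + 0.04695)^8 = 1.443469
FV = $41,550.00 * 1.443469 = $59,976.15

$59,976.15


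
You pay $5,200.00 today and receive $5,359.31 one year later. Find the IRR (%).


Formula: IRR = C1/C0 - 1
Substituting: IRR = $5,359.31 / $5,200.00 - 1
Ratio: 1.030637 - 1 = 0.030637
IRR = 3.0637%

3.0637%


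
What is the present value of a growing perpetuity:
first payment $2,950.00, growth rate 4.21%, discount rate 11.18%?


Formula: PV = C / (r - g)
Spread: r - g = 0.1118 - 0.0421 = 0.0697
Substituting: PV = $2,950.00 / 0.0697
PV = $42,324.25

$42,324.25


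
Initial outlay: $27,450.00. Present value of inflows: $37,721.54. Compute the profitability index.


Formula: PI = PV(cash flows) / initial investment
Substituting: PI = $37,721.54 / $27,450.00
PI = 1.3742

1.3742


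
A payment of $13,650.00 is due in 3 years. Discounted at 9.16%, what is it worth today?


Formula: PV = FV / (1 + r)^n
Substituting: PV = $13,650.00 / (1 + 0.0916)^3
Discount factor: (1.0916)^3 = 1.30074
PV = $13,650.00 / 1.30074 = $10,494.02

$10,494.02


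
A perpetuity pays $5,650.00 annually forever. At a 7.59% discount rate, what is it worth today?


Formula: PV = C / r
Substituting: PV = $5,650.00 / 0.0759
PV = $74,440.05

$74,440.05


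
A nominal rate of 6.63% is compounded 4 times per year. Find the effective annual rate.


Formula: EAR = (1 + r/m)^m - 1
Period rate: r/m = 0.0663 / 4 = 0.016575
Compounding: (1 + 0.016575)^4 = 1.067967
EAR = 1.067967 - 1 = 0.067967

0.067967


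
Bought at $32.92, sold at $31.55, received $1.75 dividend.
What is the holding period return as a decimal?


Formula: HPR = (P1 - P0 + D) / P0
Gain: $31.55 - $32.92 + $1.75 = $0.38
HPR = $0.38 / $32.92 = 0.0115

0.0115


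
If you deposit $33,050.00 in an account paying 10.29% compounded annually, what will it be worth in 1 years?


Formula: FV = P * (1 + r)^n
Substituting: FV = $33,050.00 * (1 + 0.1029)^1
Growth factor: (1.1029)^1 = 1.1029
FV = $33,050.00 * 1.1029 = $36,450.85

$36,450.85


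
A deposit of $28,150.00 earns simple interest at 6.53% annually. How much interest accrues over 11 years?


Formula: I = P * r * t
Substituting: I = $28,150.00 * 0.0653 * 11
Step: I = $28,150.00 * 0.7183
I = $20,220.15

$20,220.15


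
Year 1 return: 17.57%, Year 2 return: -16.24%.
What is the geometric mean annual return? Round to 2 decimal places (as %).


Formula: Geometric mean = ((1+r1)*(1+r2))^(1/2) - 1
Product: (1 + 0.1757) * (1 + -0.1624) = 1.1757 * 0.8376 = 0.984766
Square root: 0.984766^0.5 = 0.992354
Geometric mean = 0.992354 - 1 = -0.007646
As percentage: -0.76%

-0.76%


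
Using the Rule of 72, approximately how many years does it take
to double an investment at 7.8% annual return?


Formula: Years ≈ 72 / r
Substituting: Years ≈ 72 / 7.8
Years ≈ 9.2

9.2 years


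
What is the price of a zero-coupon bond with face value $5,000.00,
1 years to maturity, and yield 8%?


Formula: Price = FV / (1 + r)^n
Substituting: Price = $5,000.00 / (1 + 0.08)^1
Discount factor: (1.08)^1 = 1.08
Price = $5,000.00 / 1.08 = $4,629.63

$4,629.63


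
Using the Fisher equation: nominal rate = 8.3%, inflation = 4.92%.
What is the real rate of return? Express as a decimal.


Formula: (1 + r_real) = (1 + r_nom) / (1 + inflation)
Substituting: (1 + r_real) = 1.083 / 1.0492
(1 + r_real) = 1.032215
r_real = 1.032215 - 1 = 0.032215

0.032215


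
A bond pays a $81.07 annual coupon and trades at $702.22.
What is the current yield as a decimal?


Formula: Current yield = annual coupon / price
Substituting: CY = $81.07 / $702.22
CY = 0.115448

0.115448


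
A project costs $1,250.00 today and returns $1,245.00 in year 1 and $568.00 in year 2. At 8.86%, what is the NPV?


Formula: NPV = C0 + C1/(1+r) + C2/(1+r)^2
Discount C1: $1,245.00 / (1 + 0.0886) = $1,143.67
Discount C2: $568.00 / (1 + 0.0886)^2 = $479.30
NPV = -$1,250.00 + $1,143.67 + $479.30 = $372.98

$372.98


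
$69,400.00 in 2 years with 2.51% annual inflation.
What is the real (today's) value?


Formula: Real value = nominal / (1 + inflation)^years
Price level: (1 + 0.0251)^2 = 1.05083
Real value = $69,400.00 / 1.05083 = $66,043.03

$66,043.03


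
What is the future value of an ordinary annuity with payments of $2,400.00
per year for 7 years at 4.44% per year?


Formula: FV = PMT * ((1+r)^n - 1) / r
Growth factor: (1 + 0.0444)^7 = 1.355402
Numerator: 1.355402 - 1 = 0.355402
FV = $2,400.00 * 0.355402 / 0.0444 = $19,210.91

$19,210.91


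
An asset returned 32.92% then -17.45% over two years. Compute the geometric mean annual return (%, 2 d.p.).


Formula: Geometric mean = ((1+r1)*(1+r2))^(1/2) - 1
Product: (1 + 0.3292) * (1 + -0.1745) = 1.3292 * 0.8255 = 1.097255
Square root: 1.097255^0.5 = 1.047499
Geometric mean = 1.047499 - 1 = 0.047499
As percentage: 4.75%

4.75%


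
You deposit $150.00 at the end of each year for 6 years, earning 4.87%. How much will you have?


Formula: FV = PMT * ((1+r)^n - 1) / r
Growth factor: (1 + 0.0487)^6 = 1.330171
Numerator: 1.330171 - 1 = 0.330171
FV = $150.00 * 0.330171 / 0.0487 = $1,016.96

$1,016.96


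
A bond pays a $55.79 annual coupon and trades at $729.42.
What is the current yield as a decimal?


Formula: Current yield = annual coupon / price
Substituting: CY = $55.79 / $729.42
CY = 0.076485

0.076485


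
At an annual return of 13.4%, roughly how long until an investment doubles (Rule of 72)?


Formula: Years ≈ 72 / r
Substituting: Years ≈ 72 / 13.4
Years ≈ 5.4

5.4 years


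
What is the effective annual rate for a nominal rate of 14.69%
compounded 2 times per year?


Formula: EAR = (1 + r/m)^m - 1
Period rate: r/m = 0.1469 / 2 = 0.07345
Compounding: (1 + 0.07345)^2 = 1.152295
EAR = 1.152295 - 1 = 0.152295

0.152295


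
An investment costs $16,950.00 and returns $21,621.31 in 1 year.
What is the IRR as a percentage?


Formula: IRR = C1/C0 - 1
Substituting: IRR = $21,621.31 / $16,950.00 - 1
Ratio: 1.275594 - 1 = 0.275594
IRR = 27.5594%

27.5594%


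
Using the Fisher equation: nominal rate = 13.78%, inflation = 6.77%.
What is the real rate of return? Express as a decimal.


Formula: (1 + r_real) = (1 + r_nom) / (1 + inflation)
Substituting: (1 + r_real) = 1.1378 / 1.0677
(1 + r_real) = 1.065655
r_real = 1.065655 - 1 = 0.065655

0.065655


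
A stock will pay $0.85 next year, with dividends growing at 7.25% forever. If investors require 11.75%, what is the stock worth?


Formula: P = D1 / (r - g)
Spread: r - g = 0.1175 - 0.0725 = 0.045
Substituting: P = $0.85 / 0.045
P = $18.89

$18.89


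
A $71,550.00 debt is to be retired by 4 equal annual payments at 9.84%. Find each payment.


Formula: PMT = PV * r / (1 - (1+r)^(-n))
Denominator: 1 - (1 + 0.0984)^(-4) = 0.312998
Numerator: $71,550.00 * 0.0984 = 7040.52
PMT = 7040.52 / 0.312998 = $22,493.81

$22,493.81


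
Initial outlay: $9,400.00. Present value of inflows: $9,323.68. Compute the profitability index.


Formula: PI = PV(cash flows) / initial investment
Substituting: PI = $9,323.68 / $9,400.00
PI = 0.9919

0.9919


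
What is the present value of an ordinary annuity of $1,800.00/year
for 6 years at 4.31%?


Formula: PV = PMT * (1 - (1+r)^(-n)) / r
Discount factor: (1 + 0.0431)^(-6) = 0.776326
Bracket: 1 - 0.776326 = 0.223674
PV = $1,800.00 * 0.223674 / 0.0431 = $9,341.36

$9,341.36


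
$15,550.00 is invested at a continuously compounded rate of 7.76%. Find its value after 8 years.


Formula: FV = P * e^(r*t)
Exponent: r*t = 0.0776 * 8 = 0.6208
e^(0.6208) = 1.860416
FV = $15,550.00 * 1.860416 = $28,929.47

$28,929.47


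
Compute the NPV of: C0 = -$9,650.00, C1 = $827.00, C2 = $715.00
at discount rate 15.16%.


Formula: NPV = C0 + C1/(1+r) + C2/(1+r)^2
Discount C1: $827.00 / (1 + 0.1516) = $718.13
Discount C2: $715.00 / (1 + 0.1516)^2 = $539.14
NPV = -$9,650.00 + $718.13 + $539.14 = -$8,392.73

-$8,392.73


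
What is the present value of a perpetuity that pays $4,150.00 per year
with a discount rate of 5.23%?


Formula: PV = C / r
Substituting: PV = $4,150.00 / 0.0523
PV = $79,349.90

$79,349.90


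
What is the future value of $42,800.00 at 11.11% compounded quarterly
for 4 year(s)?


Formula: FV = P * (1 + r/m)^(m*t)
Period rate: r/m = 0.1111 / 4 = 0.027775
Total periods: m*t = 4 * 4 = 16
Growth factor: (1 + 0.027775)^16 = 1.550132
FV = $42,800.00 * 1.550132 = $66,345.67

$66,345.67


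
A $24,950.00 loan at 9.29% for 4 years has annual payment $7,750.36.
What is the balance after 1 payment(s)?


Formula: Balance = PV*(1+r)^k - PMT*((1+r)^k - 1)/r
Growth: (1 + 0.0929)^1 = 1.0929
Accumulated factor: ((1+r)^k - 1)/r = 1.0
Balance = $24,950.00 * 1.0929 - $7,750.36 * 1.0
Balance = $19,517.50

$19,517.50


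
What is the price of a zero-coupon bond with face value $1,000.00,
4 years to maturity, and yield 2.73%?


Formula: Price = FV / (1 + r)^n
Substituting: Price = $1,000.00 / (1 + 0.0273)^4
Discount factor: (1.0273)^4 = 1.113754
Price = $1,000.00 / 1.113754 = $897.86

$897.86


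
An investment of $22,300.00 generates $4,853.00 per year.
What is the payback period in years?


Formula: Payback = investment / annual cash flow
Substituting: Payback = $22,300.00 / $4,853.00
Payback = 4.5951 years

4.5951 years


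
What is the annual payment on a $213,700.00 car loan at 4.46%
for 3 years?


Formula: PMT = PV * r / (1 - (1+r)^(-n))
Denominator: 1 - (1 + 0.0446)^(-3) = 0.122696
Numerator: $213,700.00 * 0.0446 = 9531.02
PMT = 9531.02 / 0.122696 = $77,679.73

$77,679.73


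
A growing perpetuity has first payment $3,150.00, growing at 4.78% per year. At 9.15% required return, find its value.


Formula: PV = C / (r - g)
Spread: r - g = 0.0915 - 0.0478 = 0.0437
Substituting: PV = $3,150.00 / 0.0437
PV = $72,082.38

$72,082.38


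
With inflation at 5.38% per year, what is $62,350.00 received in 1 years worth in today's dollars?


Formula: Real value = nominal / (1 + inflation)^years
Price level: (1 + 0.0538)^1 = 1.0538
Real value = $62,350.00 / 1.0538 = $59,166.82

$59,166.82


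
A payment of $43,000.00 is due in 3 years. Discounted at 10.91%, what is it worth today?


Formula: PV = FV / (1 + r)^n
Substituting: PV = $43,000.00 / (1 + 0.1091)^3
Discount factor: (1.1091)^3 = 1.364307
PV = $43,000.00 / 1.364307 = $31,517.83

$31,517.83


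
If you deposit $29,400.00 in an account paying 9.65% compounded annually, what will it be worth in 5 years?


Formula: FV = P * (1 + r)^n
Substituting: FV = $29,400.00 * (1 + 0.0965)^5
Growth factor: (1.0965)^5 = 1.585051
FV = $29,400.00 * 1.585051 = $46,600.49

$46,600.49


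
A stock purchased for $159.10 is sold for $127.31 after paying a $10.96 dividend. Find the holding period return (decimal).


Formula: HPR = (P1 - P0 + D) / P0
Gain: $127.31 - $159.10 + $10.96 = -$20.83
HPR = -$20.83 / $159.10 = -0.1309

-0.1309


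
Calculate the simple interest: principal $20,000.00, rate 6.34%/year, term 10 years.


Formula: I = P * r * t
Substituting: I = $20,000.00 * 0.0634 * 10
Step: I = $20,000.00 * 0.634
I = $12,680.00

$12,680.00


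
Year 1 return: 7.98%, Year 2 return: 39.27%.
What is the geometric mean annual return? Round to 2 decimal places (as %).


Formula: Geometric mean = ((1+r1)*(1+r2))^(1/2) - 1
Product: (1 + 0.0798) * (1 + 0.3927) = 1.0798 * 1.3927 = 1.503837
Square root: 1.503837^0.5 = 1.226311
Geometric mean = 1.226311 - 1 = 0.226311
As percentage: 22.63%

22.63%


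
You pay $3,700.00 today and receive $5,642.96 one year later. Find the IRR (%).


Formula: IRR = C1/C0 - 1
Substituting: IRR = $5,642.96 / $3,700.00 - 1
Ratio: 1.525124 - 1 = 0.525124
IRR = 52.5124%

52.5124%


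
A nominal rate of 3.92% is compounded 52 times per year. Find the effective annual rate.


Formula: EAR = (1 + r/m)^m - 1
Period rate: r/m = 0.0392 / 52 = 0.000754
Compounding: (1 + 0.000754)^52 = 1.039963
EAR = 1.039963 - 1 = 0.039963

0.039963


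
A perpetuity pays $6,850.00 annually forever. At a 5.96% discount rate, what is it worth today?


Formula: PV = C / r
Substituting: PV = $6,850.00 / 0.0596
PV = $114,932.89

$114,932.89


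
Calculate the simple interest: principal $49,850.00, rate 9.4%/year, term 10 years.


Formula: I = P * r * t
Substituting: I = $49,850.00 * 0.094 * 10
Step: I = $49,850.00 * 0.94
I = $46,859.00

$46,859.00


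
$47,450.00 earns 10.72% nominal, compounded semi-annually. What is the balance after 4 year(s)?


Formula: FV = P * (1 + r/m)^(m*t)
Period rate: r/m = 0.1072 / 2 = 0.0536
Total periods: m*t = 2 * 4 = 8
Growth factor: (1 + 0.0536)^8 = 1.51847
FV = $47,450.00 * 1.51847 = $72,051.38

$72,051.38


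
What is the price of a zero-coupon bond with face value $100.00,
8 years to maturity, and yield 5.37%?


Formula: Price = FV / (1 + r)^n
Substituting: Price = $100.00 / (1 + 0.0537)^8
Discount factor: (1.0537)^8 = 1.519623
Price = $100.00 / 1.519623 = $65.81

$65.81


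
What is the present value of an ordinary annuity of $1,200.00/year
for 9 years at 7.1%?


Formula: PV = PMT * (1 - (1+r)^(-n)) / r
Discount factor: (1 + 0.071)^(-9) = 0.53938
Bracket: 1 - 0.53938 = 0.46062
PV = $1,200.00 * 0.46062 / 0.071 = $7,785.13

$7,785.13


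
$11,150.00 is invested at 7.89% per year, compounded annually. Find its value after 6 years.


Formula: FV = P * (1 + r)^n
Substituting: FV = $11,150.00 * (1 + 0.0789)^6
Growth factor: (1.0789)^6 = 1.577201
FV = $11,150.00 * 1.577201 = $17,585.80

$17,585.80


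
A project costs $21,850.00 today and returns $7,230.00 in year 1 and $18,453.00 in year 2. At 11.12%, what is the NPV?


Formula: NPV = C0 + C1/(1+r) + C2/(1+r)^2
Discount C1: $7,230.00 / (1 + 0.1112) = $6,506.48
Discount C2: $18,453.00 / (1 + 0.1112)^2 = $14,944.54
NPV = -$21,850.00 + $6,506.48 + $14,944.54 = -$398.98

-$398.98


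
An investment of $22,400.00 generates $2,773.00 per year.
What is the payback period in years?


Formula: Payback = investment / annual cash flow
Substituting: Payback = $22,400.00 / $2,773.00
Payback = 8.0779 years

8.0779 years


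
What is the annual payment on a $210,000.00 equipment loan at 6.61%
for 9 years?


Formula: PMT = PV * r / (1 - (1+r)^(-n))
Denominator: 1 - (1 + 0.0661)^(-9) = 0.437894
Numerator: $210,000.00 * 0.0661 = 13881.0
PMT = 13881.0 / 0.437894 = $31,699.48

$31,699.48


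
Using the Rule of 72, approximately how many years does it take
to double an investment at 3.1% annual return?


Formula: Years ≈ 72 / r
Substituting: Years ≈ 72 / 3.1
Years ≈ 23.2

23.2 years


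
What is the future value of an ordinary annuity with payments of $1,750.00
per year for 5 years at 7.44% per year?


Formula: FV = PMT * ((1+r)^n - 1) / r
Growth factor: (1 + 0.0744)^5 = 1.431627
Numerator: 1.431627 - 1 = 0.431627
FV = $1,750.00 * 0.431627 / 0.0744 = $10,152.53

$10,152.53


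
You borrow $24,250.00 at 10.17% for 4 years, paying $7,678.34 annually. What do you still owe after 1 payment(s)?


Formula: Balance = PV*(1+r)^k - PMT*((1+r)^k - 1)/r
Growth: (1 + 0.1017)^1 = 1.1017
Accumulated factor: ((1+r)^k - 1)/r = 1.0
Balance = $24,250.00 * 1.1017 - $7,678.34 * 1.0
Balance = $19,037.89

$19,037.89


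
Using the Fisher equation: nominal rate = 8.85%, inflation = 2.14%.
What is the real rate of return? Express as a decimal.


Formula: (1 + r_real) = (1 + r_nom) / (1 + inflation)
Substituting: (1 + r_real) = 1.0885 / 1.0214
(1 + r_real) = 1.065694
r_real = 1.065694 - 1 = 0.065694

0.065694


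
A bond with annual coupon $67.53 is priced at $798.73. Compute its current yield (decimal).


Formula: Current yield = annual coupon / price
Substituting: CY = $67.53 / $798.73
CY = 0.084547

0.084547


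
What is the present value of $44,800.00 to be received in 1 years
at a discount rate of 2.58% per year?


Formula: PV = FV / (1 + r)^n
Substituting: PV = $44,800.00 / (1 + 0.0258)^1
Discount factor: (1.0258)^1 = 1.0258
PV = $44,800.00 / 1.0258 = $43,673.23

$43,673.23


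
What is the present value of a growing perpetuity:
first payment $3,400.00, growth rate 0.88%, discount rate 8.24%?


Formula: PV = C / (r - g)
Spread: r - g = 0.0824 - 0.0088 = 0.0736
Substituting: PV = $3,400.00 / 0.0736
PV = $46,195.65

$46,195.65


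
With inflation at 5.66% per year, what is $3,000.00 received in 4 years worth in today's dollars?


Formula: Real value = nominal / (1 + inflation)^years
Price level: (1 + 0.0566)^4 = 1.246357
Real value = $3,000.00 / 1.246357 = $2,407.02

$2,407.02


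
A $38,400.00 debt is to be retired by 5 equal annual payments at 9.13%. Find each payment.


Formula: PMT = PV * r / (1 - (1+r)^(-n))
Denominator: 1 - (1 + 0.0913)^(-5) = 0.353931
Numerator: $38,400.00 * 0.0913 = 3505.92
PMT = 3505.92 / 0.353931 = $9,905.67

$9,905.67


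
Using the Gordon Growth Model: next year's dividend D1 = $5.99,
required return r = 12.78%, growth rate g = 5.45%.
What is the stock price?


Formula: P = D1 / (r - g)
Spread: r - g = 0.1278 - 0.0545 = 0.0733
Substituting: P = $5.99 / 0.0733
P = $81.72

$81.72


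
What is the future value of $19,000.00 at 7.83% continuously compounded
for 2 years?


Formula: FV = P * e^(r*t)
Exponent: r*t = 0.0783 * 2 = 0.1566
e^(0.1566) = 1.169528
FV = $19,000.00 * 1.169528 = $22,221.03

$22,221.03


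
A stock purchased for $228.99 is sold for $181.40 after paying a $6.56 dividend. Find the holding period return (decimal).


Formula: HPR = (P1 - P0 + D) / P0
Gain: $181.40 - $228.99 + $6.56 = -$41.03
HPR = -$41.03 / $228.99 = -0.1792

-0.1792


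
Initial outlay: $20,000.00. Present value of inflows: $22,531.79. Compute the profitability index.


Formula: PI = PV(cash flows) / initial investment
Substituting: PI = $22,531.79 / $20,000.00
PI = 1.1266

1.1266


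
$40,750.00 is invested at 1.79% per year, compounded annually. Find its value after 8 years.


Formula: FV = P * (1 + r)^n
Substituting: FV = $40,750.00 * (1 + 0.0179)^8
Growth factor: (1.0179)^8 = 1.1525
FV = $40,750.00 * 1.1525 = $46,964.37

$46,964.37


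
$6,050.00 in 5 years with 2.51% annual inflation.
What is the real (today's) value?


Formula: Real value = nominal / (1 + inflation)^years
Price level: (1 + 0.0251)^5 = 1.13196
Real value = $6,050.00 / 1.13196 = $5,344.71

$5,344.71


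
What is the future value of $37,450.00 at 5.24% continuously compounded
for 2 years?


Formula: FV = P * e^(r*t)
Exponent: r*t = 0.0524 * 2 = 0.1048
e^(0.1048) = 1.110488
FV = $37,450.00 * 1.110488 = $41,587.79

$41,587.79


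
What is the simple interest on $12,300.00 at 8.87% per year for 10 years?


Formula: I = P * r * t
Substituting: I = $12,300.00 * 0.0887 * 10
Step: I = $12,300.00 * 0.887
I = $10,910.10

$10,910.10


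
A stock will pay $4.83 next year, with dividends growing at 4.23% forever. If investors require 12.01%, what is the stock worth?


Formula: P = D1 / (r - g)
Spread: r - g = 0.1201 - 0.0423 = 0.0778
Substituting: P = $4.83 / 0.0778
P = $62.08

$62.08


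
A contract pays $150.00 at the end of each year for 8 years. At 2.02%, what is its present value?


Formula: PV = PMT * (1 - (1+r)^(-n)) / r
Discount factor: (1 + 0.0202)^(-8) = 0.852153
Bracket: 1 - 0.852153 = 0.147847
PV = $150.00 * 0.147847 / 0.0202 = $1,097.88

$1,097.88


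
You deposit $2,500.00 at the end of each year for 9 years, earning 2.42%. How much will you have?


Formula: FV = PMT * ((1+r)^n - 1) / r
Growth factor: (1 + 0.0242)^9 = 1.240118
Numerator: 1.240118 - 1 = 0.240118
FV = $2,500.00 * 0.240118 / 0.0242 = $24,805.56

$24,805.56


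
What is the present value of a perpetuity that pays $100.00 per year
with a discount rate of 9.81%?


Formula: PV = C / r
Substituting: PV = $100.00 / 0.0981
PV = $1,019.37

$1,019.37


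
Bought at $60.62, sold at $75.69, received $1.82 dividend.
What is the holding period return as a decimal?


Formula: HPR = (P1 - P0 + D) / P0
Gain: $75.69 - $60.62 + $1.82 = $16.89
HPR = $16.89 / $60.62 = 0.2786

0.2786


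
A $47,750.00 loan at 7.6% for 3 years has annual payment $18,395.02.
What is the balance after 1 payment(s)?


Formula: Balance = PV*(1+r)^k - PMT*((1+r)^k - 1)/r
Growth: (1 + 0.076)^1 = 1.076
Accumulated factor: ((1+r)^k - 1)/r = 1.0
Balance = $47,750.00 * 1.076 - $18,395.02 * 1.0
Balance = $32,983.98

$32,983.98


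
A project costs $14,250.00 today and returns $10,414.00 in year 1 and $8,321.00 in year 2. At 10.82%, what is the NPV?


Formula: NPV = C0 + C1/(1+r) + C2/(1+r)^2
Discount C1: $10,414.00 / (1 + 0.1082) = $9,397.22
Discount C2: $8,321.00 / (1 + 0.1082)^2 = $6,775.47
NPV = -$14,250.00 + $9,397.22 + $6,775.47 = $1,922.69

$1,922.69


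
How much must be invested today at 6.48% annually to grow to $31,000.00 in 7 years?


Formula: PV = FV / (1 + r)^n
Substituting: PV = $31,000.00 / (1 + 0.0648)^7
Discount factor: (1.0648)^7 = 1.551945
PV = $31,000.00 / 1.551945 = $19,974.94

$19,974.94


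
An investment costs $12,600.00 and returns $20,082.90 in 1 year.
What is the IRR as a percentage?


Formula: IRR = C1/C0 - 1
Substituting: IRR = $20,082.90 / $12,600.00 - 1
Ratio: 1.593881 - 1 = 0.593881
IRR = 59.3881%

59.3881%


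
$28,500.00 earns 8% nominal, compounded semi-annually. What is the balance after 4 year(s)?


Formula: FV = P * (1 + r/m)^(m*t)
Period rate: r/m = 0.08 / 2 = 0.04
Total periods: m*t = 2 * 4 = 8
Growth factor: (1 + 0.04)^8 = 1.368569
FV = $28,500.00 * 1.368569 = $39,004.22

$39,004.22


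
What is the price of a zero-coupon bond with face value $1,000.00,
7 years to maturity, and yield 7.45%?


Formula: Price = FV / (1 + r)^n
Substituting: Price = $1,000.00 / (1 + 0.0745)^7
Discount factor: (1.0745)^7 = 1.653655
Price = $1,000.00 / 1.653655 = $604.72

$604.72


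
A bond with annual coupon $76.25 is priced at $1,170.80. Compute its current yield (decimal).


Formula: Current yield = annual coupon / price
Substituting: CY = $76.25 / $1,170.80
CY = 0.065126

0.065126


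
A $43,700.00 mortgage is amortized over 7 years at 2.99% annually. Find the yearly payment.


Formula: PMT = PV * r / (1 - (1+r)^(-n))
Denominator: 1 - (1 + 0.0299)^(-7) = 0.186356
Numerator: $43,700.00 * 0.0299 = 1306.63
PMT = 1306.63 / 0.186356 = $7,011.48

$7,011.48


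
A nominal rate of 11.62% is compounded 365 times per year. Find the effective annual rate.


Formula: EAR = (1 + r/m)^m - 1
Period rate: r/m = 0.1162 / 365 = 0.000318
Compounding: (1 + 0.000318)^365 = 1.1232
EAR = 1.1232 - 1 = 0.1232

0.1232


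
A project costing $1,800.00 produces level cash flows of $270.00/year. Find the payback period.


Formula: Payback = investment / annual cash flow
Substituting: Payback = $1,800.00 / $270.00
Payback = 6.6667 years

6.6667 years


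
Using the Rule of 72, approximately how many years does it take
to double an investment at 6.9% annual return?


Formula: Years ≈ 72 / r
Substituting: Years ≈ 72 / 6.9
Years ≈ 10.4

10.4 years


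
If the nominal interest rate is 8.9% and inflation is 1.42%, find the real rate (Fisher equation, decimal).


Formula: (1 + r_real) = (1 + r_nom) / (1 + inflation)
Substituting: (1 + r_real) = 1.089 / 1.0142
(1 + r_real) = 1.073753
r_real = 1.073753 - 1 = 0.073753

0.073753


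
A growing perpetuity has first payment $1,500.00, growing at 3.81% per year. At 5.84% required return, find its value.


Formula: PV = C / (r - g)
Spread: r - g = 0.0584 - 0.0381 = 0.0203
Substituting: PV = $1,500.00 / 0.0203
PV = $73,891.63

$73,891.63


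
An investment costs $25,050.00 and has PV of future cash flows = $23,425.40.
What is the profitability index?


Formula: PI = PV(cash flows) / initial investment
Substituting: PI = $23,425.40 / $25,050.00
PI = 0.9351

0.9351


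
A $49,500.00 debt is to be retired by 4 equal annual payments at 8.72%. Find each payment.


Formula: PMT = PV * r / (1 - (1+r)^(-n))
Denominator: 1 - (1 + 0.0872)^(-4) = 0.284249
Numerator: $49,500.00 * 0.0872 = 4316.4
PMT = 4316.4 / 0.284249 = $15,185.30

$15,185.30


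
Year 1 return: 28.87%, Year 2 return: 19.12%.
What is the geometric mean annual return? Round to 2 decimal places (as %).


Formula: Geometric mean = ((1+r1)*(1+r2))^(1/2) - 1
Product: (1 + 0.2887) * (1 + 0.1912) = 1.2887 * 1.1912 = 1.535099
Square root: 1.535099^0.5 = 1.238991
Geometric mean = 1.238991 - 1 = 0.238991
As percentage: 23.90%

23.90%


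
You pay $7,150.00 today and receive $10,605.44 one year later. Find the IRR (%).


Formula: IRR = C1/C0 - 1
Substituting: IRR = $10,605.44 / $7,150.00 - 1
Ratio: 1.483278 - 1 = 0.483278
IRR = 48.3278%

48.3278%


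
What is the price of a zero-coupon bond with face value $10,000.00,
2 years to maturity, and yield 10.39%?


Formula: Price = FV / (1 + r)^n
Substituting: Price = $10,000.00 / (1 + 0.1039)^2
Discount factor: (1.1039)^2 = 1.218595
Price = $10,000.00 / 1.218595 = $8,206.17

$8,206.17


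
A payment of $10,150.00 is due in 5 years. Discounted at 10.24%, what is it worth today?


Formula: PV = FV / (1 + r)^n
Substituting: PV = $10,150.00 / (1 + 0.1024)^5
Discount factor: (1.1024)^5 = 1.628156
PV = $10,150.00 / 1.628156 = $6,234.05

$6,234.05


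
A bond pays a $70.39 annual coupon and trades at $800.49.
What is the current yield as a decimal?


Formula: Current yield = annual coupon / price
Substituting: CY = $70.39 / $800.49
CY = 0.087934

0.087934


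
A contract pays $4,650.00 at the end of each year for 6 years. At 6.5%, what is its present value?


Formula: PV = PMT * (1 - (1+r)^(-n)) / r
Discount factor: (1 + 0.065)^(-6) = 0.685334
Bracket: 1 - 0.685334 = 0.314666
PV = $4,650.00 * 0.314666 / 0.065 = $22,510.71

$22,510.71


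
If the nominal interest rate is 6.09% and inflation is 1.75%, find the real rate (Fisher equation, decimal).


Formula: (1 + r_real) = (1 + r_nom) / (1 + inflation)
Substituting: (1 + r_real) = 1.0609 / 1.0175
(1 + r_real) = 1.042654
r_real = 1.042654 - 1 = 0.042654

0.042654


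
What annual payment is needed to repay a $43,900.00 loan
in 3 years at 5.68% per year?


Formula: PMT = PV * r / (1 - (1+r)^(-n))
Denominator: 1 - (1 + 0.0568)^(-3) = 0.15273
Numerator: $43,900.00 * 0.0568 = 2493.52
PMT = 2493.52 / 0.15273 = $16,326.28

$16,326.28


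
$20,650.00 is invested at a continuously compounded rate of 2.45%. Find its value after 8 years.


Formula: FV = P * e^(r*t)
Exponent: r*t = 0.0245 * 8 = 0.196
e^(0.196) = 1.216527
FV = $20,650.00 * 1.216527 = $25,121.28

$25,121.28


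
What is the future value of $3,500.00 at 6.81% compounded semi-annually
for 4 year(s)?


Formula: FV = P * (1 + r/m)^(m*t)
Period rate: r/m = 0.0681 / 2 = 0.03405
Total periods: m*t = 2 * 4 = 8
Growth factor: (1 + 0.03405)^8 = 1.307171
FV = $3,500.00 * 1.307171 = $4,575.10

$4,575.10


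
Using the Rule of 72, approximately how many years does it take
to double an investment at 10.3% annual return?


Formula: Years ≈ 72 / r
Substituting: Years ≈ 72 / 10.3
Years ≈ 7.0

7.0 years


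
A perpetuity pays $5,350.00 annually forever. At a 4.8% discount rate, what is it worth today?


Formula: PV = C / r
Substituting: PV = $5,350.00 / 0.048
PV = $111,458.33

$111,458.33


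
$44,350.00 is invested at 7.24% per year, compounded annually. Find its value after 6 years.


Formula: FV = P * (1 + r)^n
Substituting: FV = $44,350.00 * (1 + 0.0724)^6
Growth factor: (1.0724)^6 = 1.521041
FV = $44,350.00 * 1.521041 = $67,458.15

$67,458.15


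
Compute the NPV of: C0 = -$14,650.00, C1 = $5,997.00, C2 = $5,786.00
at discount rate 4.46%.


Formula: NPV = C0 + C1/(1+r) + C2/(1+r)^2
Discount C1: $5,997.00 / (1 + 0.0446) = $5,740.95
Discount C2: $5,786.00 / (1 + 0.0446)^2 = $5,302.47
NPV = -$14,650.00 + $5,740.95 + $5,302.47 = -$3,606.57

-$3,606.57


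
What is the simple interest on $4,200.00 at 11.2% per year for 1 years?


Formula: I = P * r * t
Substituting: I = $4,200.00 * 0.112 * 1
Step: I = $4,200.00 * 0.112
I = $470.40

$470.40


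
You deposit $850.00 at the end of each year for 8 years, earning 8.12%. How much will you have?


Formula: FV = PMT * ((1+r)^n - 1) / r
Growth factor: (1 + 0.0812)^8 = 1.867447
Numerator: 1.867447 - 1 = 0.867447
FV = $850.00 * 0.867447 / 0.0812 = $9,080.42

$9,080.42


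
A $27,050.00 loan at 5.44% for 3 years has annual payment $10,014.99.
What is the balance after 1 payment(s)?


Formula: Balance = PV*(1+r)^k - PMT*((1+r)^k - 1)/r
Growth: (1 + 0.0544)^1 = 1.0544
Accumulated factor: ((1+r)^k - 1)/r = 1.0
Balance = $27,050.00 * 1.0544 - $10,014.99 * 1.0
Balance = $18,506.53

$18,506.53


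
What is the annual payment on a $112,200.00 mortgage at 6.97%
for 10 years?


Formula: PMT = PV * r / (1 - (1+r)^(-n))
Denominator: 1 - (1 + 0.0697)^(-10) = 0.490223
Numerator: $112,200.00 * 0.0697 = 7820.34
PMT = 7820.34 / 0.490223 = $15,952.61

$15,952.61


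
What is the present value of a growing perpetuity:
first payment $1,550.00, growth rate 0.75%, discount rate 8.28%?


Formula: PV = C / (r - g)
Spread: r - g = 0.0828 - 0.0075 = 0.0753
Substituting: PV = $1,550.00 / 0.0753
PV = $20,584.33

$20,584.33


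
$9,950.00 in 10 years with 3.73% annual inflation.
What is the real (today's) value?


Formula: Real value = nominal / (1 + inflation)^years
Price level: (1 + 0.0373)^10 = 1.442261
Real value = $9,950.00 / 1.442261 = $6,898.89

$6,898.89


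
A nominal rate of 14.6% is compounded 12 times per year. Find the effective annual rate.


Formula: EAR = (1 + r/m)^m - 1
Period rate: r/m = 0.146 / 12 = 0.012167
Compounding: (1 + 0.012167)^12 = 1.156177
EAR = 1.156177 - 1 = 0.156177

0.156177


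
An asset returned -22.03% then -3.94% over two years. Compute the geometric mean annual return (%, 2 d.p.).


Formula: Geometric mean = ((1+r1)*(1+r2))^(1/2) - 1
Product: (1 + -0.2203) * (1 + -0.0394) = 0.7797 * 0.9606 = 0.74898
Square root: 0.74898^0.5 = 0.865436
Geometric mean = 0.865436 - 1 = -0.134564
As percentage: -13.46%

-13.46%


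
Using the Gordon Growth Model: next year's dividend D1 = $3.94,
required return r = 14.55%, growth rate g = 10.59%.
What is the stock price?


Formula: P = D1 / (r - g)
Spread: r - g = 0.1455 - 0.1059 = 0.0396
Substituting: P = $3.94 / 0.0396
P = $99.49

$99.49


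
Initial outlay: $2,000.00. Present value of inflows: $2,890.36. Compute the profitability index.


Formula: PI = PV(cash flows) / initial investment
Substituting: PI = $2,890.36 / $2,000.00
PI = 1.4452

1.4452


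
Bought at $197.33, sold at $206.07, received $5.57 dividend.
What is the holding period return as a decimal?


Formula: HPR = (P1 - P0 + D) / P0
Gain: $206.07 - $197.33 + $5.57 = $14.31
HPR = $14.31 / $197.33 = 0.0725

0.0725


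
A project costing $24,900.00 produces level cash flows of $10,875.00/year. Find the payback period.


Formula: Payback = investment / annual cash flow
Substituting: Payback = $24,900.00 / $10,875.00
Payback = 2.2897 years

2.2897 years


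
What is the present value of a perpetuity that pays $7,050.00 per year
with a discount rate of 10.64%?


Formula: PV = C / r
Substituting: PV = $7,050.00 / 0.1064
PV = $66,259.40

$66,259.40


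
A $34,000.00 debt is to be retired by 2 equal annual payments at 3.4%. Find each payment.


Formula: PMT = PV * r / (1 - (1+r)^(-n))
Denominator: 1 - (1 + 0.034)^(-2) = 0.064683
Numerator: $34,000.00 * 0.034 = 1156.0
PMT = 1156.0 / 0.064683 = $17,871.83

$17,871.83


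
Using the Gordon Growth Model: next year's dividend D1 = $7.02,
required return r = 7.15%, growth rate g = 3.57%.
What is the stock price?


Formula: P = D1 / (r - g)
Spread: r - g = 0.0715 - 0.0357 = 0.0358
Substituting: P = $7.02 / 0.0358
P = $196.09

$196.09


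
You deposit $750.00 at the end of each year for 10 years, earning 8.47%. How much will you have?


Formula: FV = PMT * ((1+r)^n - 1) / r
Growth factor: (1 + 0.0847)^10 = 2.25474
Numerator: 2.25474 - 1 = 1.25474
FV = $750.00 * 1.25474 / 0.0847 = $11,110.45

$11,110.45


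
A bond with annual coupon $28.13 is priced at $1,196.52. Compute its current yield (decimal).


Formula: Current yield = annual coupon / price
Substituting: CY = $28.13 / $1,196.52
CY = 0.02351

0.02351


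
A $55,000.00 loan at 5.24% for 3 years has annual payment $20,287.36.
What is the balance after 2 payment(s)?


Formula: Balance = PV*(1+r)^k - PMT*((1+r)^k - 1)/r
Growth: (1 + 0.0524)^2 = 1.107546
Accumulated factor: ((1+r)^k - 1)/r = 2.0524
Balance = $55,000.00 * 1.107546 - $20,287.36 * 2.0524
Balance = $19,277.24

$19,277.24


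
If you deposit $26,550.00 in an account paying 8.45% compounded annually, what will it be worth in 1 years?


Formula: FV = P * (1 + r)^n
Substituting: FV = $26,550.00 * (1 + 0.0845)^1
Growth factor: (1.0845)^1 = 1.0845
FV = $26,550.00 * 1.0845 = $28,793.48

$28,793.48


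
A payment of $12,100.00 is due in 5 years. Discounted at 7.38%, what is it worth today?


Formula: PV = FV / (1 + r)^n
Substituting: PV = $12,100.00 / (1 + 0.0738)^5
Discount factor: (1.0738)^5 = 1.427634
PV = $12,100.00 / 1.427634 = $8,475.56

$8,475.56


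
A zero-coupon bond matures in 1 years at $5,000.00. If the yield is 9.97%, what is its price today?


Formula: Price = FV / (1 + r)^n
Substituting: Price = $5,000.00 / (1 + 0.0997)^1
Discount factor: (1.0997)^1 = 1.0997
Price = $5,000.00 / 1.0997 = $4,546.69

$4,546.69


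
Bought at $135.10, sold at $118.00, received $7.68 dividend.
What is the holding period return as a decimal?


Formula: HPR = (P1 - P0 + D) / P0
Gain: $118.00 - $135.10 + $7.68 = -$9.42
HPR = -$9.42 / $135.10 = -0.0697

-0.0697


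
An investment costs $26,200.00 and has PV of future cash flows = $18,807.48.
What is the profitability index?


Formula: PI = PV(cash flows) / initial investment
Substituting: PI = $18,807.48 / $26,200.00
PI = 0.7178

0.7178


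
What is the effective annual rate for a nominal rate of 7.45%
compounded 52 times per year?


Formula: EAR = (1 + r/m)^m - 1
Period rate: r/m = 0.0745 / 52 = 0.001433
Compounding: (1 + 0.001433)^52 = 1.077288
EAR = 1.077288 - 1 = 0.077288

0.077288


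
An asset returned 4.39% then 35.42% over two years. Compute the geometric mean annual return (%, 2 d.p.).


Formula: Geometric mean = ((1+r1)*(1+r2))^(1/2) - 1
Product: (1 + 0.0439) * (1 + 0.3542) = 1.0439 * 1.3542 = 1.413649
Square root: 1.413649^0.5 = 1.18897
Geometric mean = 1.18897 - 1 = 0.18897
As percentage: 18.90%

18.90%


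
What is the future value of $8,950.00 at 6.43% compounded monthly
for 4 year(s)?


Formula: FV = P * (1 + r/m)^(m*t)
Period rate: r/m = 0.0643 / 12 = 0.005358
Total periods: m*t = 12 * 4 = 48
Growth factor: (1 + 0.005358)^48 = 1.292416
FV = $8,950.00 * 1.292416 = $11,567.12

$11,567.12


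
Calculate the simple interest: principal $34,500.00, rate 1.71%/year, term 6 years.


Formula: I = P * r * t
Substituting: I = $34,500.00 * 0.0171 * 6
Step: I = $34,500.00 * 0.1026
I = $3,539.70

$3,539.70


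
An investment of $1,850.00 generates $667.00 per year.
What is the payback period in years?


Formula: Payback = investment / annual cash flow
Substituting: Payback = $1,850.00 / $667.00
Payback = 2.7736 years

2.7736 years


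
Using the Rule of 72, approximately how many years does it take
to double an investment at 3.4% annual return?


Formula: Years ≈ 72 / r
Substituting: Years ≈ 72 / 3.4
Years ≈ 21.2

21.2 years


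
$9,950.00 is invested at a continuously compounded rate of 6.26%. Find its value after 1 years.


Formula: FV = P * e^(r*t)
Exponent: r*t = 0.0626 * 1 = 0.0626
e^(0.0626) = 1.064601
FV = $9,950.00 * 1.064601 = $10,592.78

$10,592.78


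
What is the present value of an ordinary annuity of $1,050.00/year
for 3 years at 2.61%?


Formula: PV = PMT * (1 - (1+r)^(-n)) / r
Discount factor: (1 + 0.0261)^(-3) = 0.925616
Bracket: 1 - 0.925616 = 0.074384
PV = $1,050.00 * 0.074384 / 0.0261 = $2,992.45

$2,992.45


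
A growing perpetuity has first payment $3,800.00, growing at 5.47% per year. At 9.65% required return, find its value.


Formula: PV = C / (r - g)
Spread: r - g = 0.0965 - 0.0547 = 0.0418
Substituting: PV = $3,800.00 / 0.0418
PV = $90,909.09

$90,909.09


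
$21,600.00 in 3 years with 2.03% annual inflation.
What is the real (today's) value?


Formula: Real value = nominal / (1 + inflation)^years
Price level: (1 + 0.0203)^3 = 1.062145
Real value = $21,600.00 / 1.062145 = $20,336.21

$20,336.21


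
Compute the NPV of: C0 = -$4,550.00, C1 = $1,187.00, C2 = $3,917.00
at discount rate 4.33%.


Formula: NPV = C0 + C1/(1+r) + C2/(1+r)^2
Discount C1: $1,187.00 / (1 + 0.0433) = $1,137.74
Discount C2: $3,917.00 / (1 + 0.0433)^2 = $3,598.61
NPV = -$4,550.00 + $1,137.74 + $3,598.61 = $186.35

$186.35


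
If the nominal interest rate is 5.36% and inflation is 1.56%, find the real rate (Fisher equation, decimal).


Formula: (1 + r_real) = (1 + r_nom) / (1 + inflation)
Substituting: (1 + r_real) = 1.0536 / 1.0156
(1 + r_real) = 1.037416
r_real = 1.037416 - 1 = 0.037416

0.037416


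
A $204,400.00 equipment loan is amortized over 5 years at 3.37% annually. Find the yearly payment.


Formula: PMT = PV * r / (1 - (1+r)^(-n))
Denominator: 1 - (1 + 0.0337)^(-5) = 0.152719
Numerator: $204,400.00 * 0.0337 = 6888.28
PMT = 6888.28 / 0.152719 = $45,104.25

$45,104.25


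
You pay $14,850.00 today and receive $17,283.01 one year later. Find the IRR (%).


Formula: IRR = C1/C0 - 1
Substituting: IRR = $17,283.01 / $14,850.00 - 1
Ratio: 1.163839 - 1 = 0.163839
IRR = 16.3839%

16.3839%


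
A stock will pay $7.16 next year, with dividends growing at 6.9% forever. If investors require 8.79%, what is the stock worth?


Formula: P = D1 / (r - g)
Spread: r - g = 0.0879 - 0.069 = 0.0189
Substituting: P = $7.16 / 0.0189
P = $378.84

$378.84


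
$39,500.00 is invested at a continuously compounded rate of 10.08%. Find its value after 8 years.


Formula: FV = P * e^(r*t)
Exponent: r*t = 0.1008 * 8 = 0.8064
e^(0.8064) = 2.23983
FV = $39,500.00 * 2.23983 = $88,473.29

$88,473.29


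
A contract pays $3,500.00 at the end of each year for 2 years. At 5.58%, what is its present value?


Formula: PV = PMT * (1 - (1+r)^(-n)) / r
Discount factor: (1 + 0.0558)^(-2) = 0.897091
Bracket: 1 - 0.897091 = 0.102909
PV = $3,500.00 * 0.102909 / 0.0558 = $6,454.84

$6,454.84


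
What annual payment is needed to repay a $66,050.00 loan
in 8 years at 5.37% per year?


Formula: PMT = PV * r / (1 - (1+r)^(-n))
Denominator: 1 - (1 + 0.0537)^(-8) = 0.341942
Numerator: $66,050.00 * 0.0537 = 3546.885
PMT = 3546.885 / 0.341942 = $10,372.77

$10,372.77
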